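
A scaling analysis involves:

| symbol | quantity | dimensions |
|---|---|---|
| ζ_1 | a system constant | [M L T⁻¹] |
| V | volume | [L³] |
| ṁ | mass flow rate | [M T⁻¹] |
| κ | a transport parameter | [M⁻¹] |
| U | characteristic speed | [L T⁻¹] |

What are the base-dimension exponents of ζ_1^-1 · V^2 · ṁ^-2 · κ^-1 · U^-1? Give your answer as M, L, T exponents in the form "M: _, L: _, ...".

Collect each base-dimension exponent across the product:
  M: −(1) + 2·(0) − 2·(1) − (-1) − (0) = -2
  L: −(1) + 2·(3) − 2·(0) − (0) − (1) = 4
  T: −(-1) + 2·(0) − 2·(-1) − (0) − (-1) = 4
So the dimensions are [M⁻² L⁴ T⁴].

M: -2, L: 4, T: 4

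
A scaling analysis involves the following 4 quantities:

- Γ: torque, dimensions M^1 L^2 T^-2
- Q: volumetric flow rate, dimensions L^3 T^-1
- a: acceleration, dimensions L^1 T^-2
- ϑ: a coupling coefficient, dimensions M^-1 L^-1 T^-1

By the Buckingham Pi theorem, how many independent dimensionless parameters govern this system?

There are 4 variables and 3 base dimensions (M, L, T).
The dimension matrix has rank 3.
Independent dimensionless groups: 4 − 3 = 1.

1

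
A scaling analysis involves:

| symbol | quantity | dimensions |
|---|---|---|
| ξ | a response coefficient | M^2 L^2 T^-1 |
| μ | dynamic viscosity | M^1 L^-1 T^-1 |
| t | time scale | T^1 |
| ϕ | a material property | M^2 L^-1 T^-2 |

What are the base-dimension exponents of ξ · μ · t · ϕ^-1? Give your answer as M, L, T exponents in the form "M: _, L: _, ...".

M: 1, L: 2, T: 1

Collect each base-dimension exponent across the product:
  M: (2) + (1) + (0) − (2) = 1
  L: (2) + (-1) + (0) − (-1) = 2
  T: (-1) + (-1) + (1) − (-2) = 1
So the dimensions are [M L² T].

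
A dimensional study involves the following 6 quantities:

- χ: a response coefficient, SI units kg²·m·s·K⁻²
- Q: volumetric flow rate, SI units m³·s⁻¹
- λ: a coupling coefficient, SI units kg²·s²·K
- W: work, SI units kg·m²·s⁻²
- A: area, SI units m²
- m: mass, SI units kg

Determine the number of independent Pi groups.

2

There are 6 variables and 4 base dimensions (M, L, T, Θ).
The dimension matrix has rank 4.
Independent dimensionless groups: 6 − 4 = 2.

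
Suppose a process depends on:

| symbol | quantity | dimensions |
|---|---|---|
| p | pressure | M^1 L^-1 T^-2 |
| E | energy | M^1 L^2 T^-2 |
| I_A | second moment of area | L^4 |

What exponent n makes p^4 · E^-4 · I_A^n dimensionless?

3

Balance the L exponent: (4)·n from I_A, plus 4·(-1) − 4·(2) = -12 from the rest, must sum to zero.
4n − 12 = 0, so n = 3.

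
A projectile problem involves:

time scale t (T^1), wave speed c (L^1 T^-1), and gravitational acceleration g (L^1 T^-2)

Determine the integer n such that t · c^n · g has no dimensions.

-1

Balance the L exponent: (1)·n from c, plus (0) + (1) = 1 from the rest, must sum to zero.
n + 1 = 0, so n = -1.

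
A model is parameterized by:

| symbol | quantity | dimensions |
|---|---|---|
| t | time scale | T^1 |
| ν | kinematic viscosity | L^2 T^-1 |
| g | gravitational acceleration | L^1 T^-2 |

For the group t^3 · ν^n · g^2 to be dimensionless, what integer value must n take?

Balance the L exponent: (2)·n from ν, plus 3·(0) + 2·(1) = 2 from the rest, must sum to zero.
2n + 2 = 0, so n = -1.

-1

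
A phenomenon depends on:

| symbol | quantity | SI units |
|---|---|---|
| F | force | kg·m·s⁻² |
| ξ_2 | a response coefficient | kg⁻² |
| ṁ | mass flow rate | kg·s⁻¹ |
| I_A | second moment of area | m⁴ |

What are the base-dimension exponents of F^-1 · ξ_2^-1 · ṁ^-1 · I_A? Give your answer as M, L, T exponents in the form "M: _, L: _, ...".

Collect each base-dimension exponent across the product:
  M: −(1) − (-2) − (1) + (0) = 0
  L: −(1) − (0) − (0) + (4) = 3
  T: −(-2) − (0) − (-1) + (0) = 3
So the dimensions are [L³ T³].

M: 0, L: 3, T: 3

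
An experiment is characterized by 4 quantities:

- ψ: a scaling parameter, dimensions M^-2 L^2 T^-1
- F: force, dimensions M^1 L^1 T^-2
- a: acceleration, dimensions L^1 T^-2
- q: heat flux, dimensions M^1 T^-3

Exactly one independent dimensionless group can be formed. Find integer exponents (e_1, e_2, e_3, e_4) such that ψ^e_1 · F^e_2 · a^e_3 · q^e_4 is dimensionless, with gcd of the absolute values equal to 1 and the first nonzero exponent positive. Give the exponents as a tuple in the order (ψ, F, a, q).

(1, 1, -3, 1)

M: e_1·(-2) + e_2·(1) + e_3·(0) + e_4·(1) = 0
L: e_1·(2) + e_2·(1) + e_3·(1) + e_4·(0) = 0
T: e_1·(-1) + e_2·(-2) + e_3·(-2) + e_4·(-3) = 0
Solving this homogeneous linear system for the smallest-integer solution (first nonzero entry positive) gives (1, 1, -3, 1).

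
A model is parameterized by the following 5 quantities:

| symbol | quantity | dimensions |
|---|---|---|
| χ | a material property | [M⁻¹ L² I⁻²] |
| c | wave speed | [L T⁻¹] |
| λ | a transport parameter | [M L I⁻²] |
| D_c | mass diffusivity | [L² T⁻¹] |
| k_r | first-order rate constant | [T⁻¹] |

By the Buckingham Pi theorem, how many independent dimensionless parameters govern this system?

1

There are 5 variables and 4 base dimensions (M, L, T, I).
The dimension matrix has rank 4.
Independent dimensionless groups: 5 − 4 = 1.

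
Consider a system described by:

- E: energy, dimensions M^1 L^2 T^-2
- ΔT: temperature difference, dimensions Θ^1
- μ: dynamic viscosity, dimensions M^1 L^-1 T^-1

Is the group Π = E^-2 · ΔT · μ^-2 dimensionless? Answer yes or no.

no

Sum the exponent of each base dimension across the product:
  M: −2·[E]_M + [ΔT]_M − 2·[μ]_M = −2·(1) + (0) − 2·(1) = -4
  L: −2·[E]_L + [ΔT]_L − 2·[μ]_L = −2·(2) + (0) − 2·(-1) = -2
  T: −2·[E]_T + [ΔT]_T − 2·[μ]_T = −2·(-2) + (0) − 2·(-1) = 6
  Θ: −2·[E]_Θ + [ΔT]_Θ − 2·[μ]_Θ = −2·(0) + (1) − 2·(0) = 1
Net dimensions [M⁻⁴ L⁻² T⁶ Θ] ≠ [1] — not dimensionless.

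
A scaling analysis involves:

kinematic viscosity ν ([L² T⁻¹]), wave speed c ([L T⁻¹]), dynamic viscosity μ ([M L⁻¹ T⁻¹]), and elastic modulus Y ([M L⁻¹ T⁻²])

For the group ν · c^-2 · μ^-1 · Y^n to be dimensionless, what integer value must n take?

1

Balance the M exponent: (1)·n from Y, plus (0) − 2·(0) − (1) = -1 from the rest, must sum to zero.
n − 1 = 0, so n = 1.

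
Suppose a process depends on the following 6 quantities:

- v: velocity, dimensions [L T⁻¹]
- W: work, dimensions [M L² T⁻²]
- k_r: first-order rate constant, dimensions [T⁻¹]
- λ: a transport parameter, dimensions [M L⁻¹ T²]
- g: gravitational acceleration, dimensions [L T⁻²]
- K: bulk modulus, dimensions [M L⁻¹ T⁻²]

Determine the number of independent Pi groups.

There are 6 variables and 3 base dimensions (M, L, T).
The dimension matrix has rank 3.
Independent dimensionless groups: 6 − 3 = 3.

3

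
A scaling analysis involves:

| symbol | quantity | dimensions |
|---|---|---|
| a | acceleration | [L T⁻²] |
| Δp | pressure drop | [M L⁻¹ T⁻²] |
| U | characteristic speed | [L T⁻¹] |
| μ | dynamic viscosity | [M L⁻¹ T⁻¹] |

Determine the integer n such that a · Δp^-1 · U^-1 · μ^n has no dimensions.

1

Balance the M exponent: (1)·n from μ, plus (0) − (1) − (0) = -1 from the rest, must sum to zero.
n − 1 = 0, so n = 1.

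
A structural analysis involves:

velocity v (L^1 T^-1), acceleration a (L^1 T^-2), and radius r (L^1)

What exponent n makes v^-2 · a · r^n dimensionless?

1

Balance the L exponent: (1)·n from r, plus −2·(1) + (1) = -1 from the rest, must sum to zero.
n − 1 = 0, so n = 1.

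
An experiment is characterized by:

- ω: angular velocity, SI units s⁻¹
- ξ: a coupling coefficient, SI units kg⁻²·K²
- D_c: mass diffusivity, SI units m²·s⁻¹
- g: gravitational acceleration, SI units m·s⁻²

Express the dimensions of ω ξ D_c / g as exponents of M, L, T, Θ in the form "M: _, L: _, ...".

M: -2, L: 1, T: 0, Θ: 2

Collect each base-dimension exponent across the product:
  M: (0) + (-2) + (0) − (0) = -2
  L: (0) + (0) + (2) − (1) = 1
  T: (-1) + (0) + (-1) − (-2) = 0
  Θ: (0) + (2) + (0) − (0) = 2
So the dimensions are [M⁻² L Θ²].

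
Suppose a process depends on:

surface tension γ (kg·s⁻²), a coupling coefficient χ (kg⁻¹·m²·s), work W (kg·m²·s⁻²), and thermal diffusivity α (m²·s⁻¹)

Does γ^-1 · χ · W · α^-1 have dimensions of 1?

no

Sum the exponent of each base dimension across the product:
  M: −[γ]_M + [χ]_M + [W]_M − [α]_M = −(1) + (-1) + (1) − (0) = -1
  L: −[γ]_L + [χ]_L + [W]_L − [α]_L = −(0) + (2) + (2) − (2) = 2
  T: −[γ]_T + [χ]_T + [W]_T − [α]_T = −(-2) + (1) + (-2) − (-1) = 2
Net dimensions [M⁻¹ L² T²] ≠ [1] — not dimensionless.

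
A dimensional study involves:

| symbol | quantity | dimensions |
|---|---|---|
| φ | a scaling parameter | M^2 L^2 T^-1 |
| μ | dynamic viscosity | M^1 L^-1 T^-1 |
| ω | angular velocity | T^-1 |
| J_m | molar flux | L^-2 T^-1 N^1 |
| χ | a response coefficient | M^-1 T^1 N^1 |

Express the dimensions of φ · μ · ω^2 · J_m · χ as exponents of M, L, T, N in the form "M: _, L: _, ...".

M: 2, L: -1, T: -4, N: 2

Collect each base-dimension exponent across the product:
  M: (2) + (1) + 2·(0) + (0) + (-1) = 2
  L: (2) + (-1) + 2·(0) + (-2) + (0) = -1
  T: (-1) + (-1) + 2·(-1) + (-1) + (1) = -4
  N: (0) + (0) + 2·(0) + (1) + (1) = 2
So the dimensions are [M² L⁻¹ T⁻⁴ N²].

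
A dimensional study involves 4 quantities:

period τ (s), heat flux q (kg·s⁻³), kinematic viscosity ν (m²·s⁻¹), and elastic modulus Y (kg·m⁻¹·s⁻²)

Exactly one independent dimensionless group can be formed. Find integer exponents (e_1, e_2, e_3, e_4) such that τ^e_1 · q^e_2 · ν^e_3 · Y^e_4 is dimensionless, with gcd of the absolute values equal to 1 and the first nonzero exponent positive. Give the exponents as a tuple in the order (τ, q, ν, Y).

M: e_1·(0) + e_2·(1) + e_3·(0) + e_4·(1) = 0
L: e_1·(0) + e_2·(0) + e_3·(2) + e_4·(-1) = 0
T: e_1·(1) + e_2·(-3) + e_3·(-1) + e_4·(-2) = 0
Solving this homogeneous linear system for the smallest-integer solution (first nonzero entry positive) gives (1, 2, -1, -2).

(1, 2, -1, -2)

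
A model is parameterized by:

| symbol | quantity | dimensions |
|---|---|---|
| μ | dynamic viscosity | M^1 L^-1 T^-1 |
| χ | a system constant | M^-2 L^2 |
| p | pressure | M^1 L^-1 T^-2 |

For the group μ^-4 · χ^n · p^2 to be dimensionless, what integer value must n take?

Balance the M exponent: (-2)·n from χ, plus −4·(1) + 2·(1) = -2 from the rest, must sum to zero.
-2n − 2 = 0, so n = -1.

-1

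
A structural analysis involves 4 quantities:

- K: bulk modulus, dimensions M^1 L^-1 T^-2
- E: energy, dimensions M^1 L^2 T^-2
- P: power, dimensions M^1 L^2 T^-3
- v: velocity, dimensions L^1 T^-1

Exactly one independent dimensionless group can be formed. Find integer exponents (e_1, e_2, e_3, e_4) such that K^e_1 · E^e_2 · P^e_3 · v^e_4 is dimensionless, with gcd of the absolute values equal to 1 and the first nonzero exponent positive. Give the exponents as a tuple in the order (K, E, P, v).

M: e_1·(1) + e_2·(1) + e_3·(1) + e_4·(0) = 0
L: e_1·(-1) + e_2·(2) + e_3·(2) + e_4·(1) = 0
T: e_1·(-2) + e_2·(-2) + e_3·(-3) + e_4·(-1) = 0
Solving this homogeneous linear system for the smallest-integer solution (first nonzero entry positive) gives (1, 2, -3, 3).

(1, 2, -3, 3)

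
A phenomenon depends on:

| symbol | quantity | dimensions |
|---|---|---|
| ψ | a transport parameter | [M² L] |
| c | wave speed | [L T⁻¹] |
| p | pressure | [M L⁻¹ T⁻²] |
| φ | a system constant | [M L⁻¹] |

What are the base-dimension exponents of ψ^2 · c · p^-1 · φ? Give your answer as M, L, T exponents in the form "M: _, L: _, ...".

Collect each base-dimension exponent across the product:
  M: 2·(2) + (0) − (1) + (1) = 4
  L: 2·(1) + (1) − (-1) + (-1) = 3
  T: 2·(0) + (-1) − (-2) + (0) = 1
So the dimensions are [M⁴ L³ T].

M: 4, L: 3, T: 1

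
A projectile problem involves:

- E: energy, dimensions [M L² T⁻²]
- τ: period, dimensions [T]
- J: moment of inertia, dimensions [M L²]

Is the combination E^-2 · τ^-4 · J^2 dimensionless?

Sum the exponent of each base dimension across the product:
  M: −2·[E]_M − 4·[τ]_M + 2·[J]_M = −2·(1) − 4·(0) + 2·(1) = 0
  L: −2·[E]_L − 4·[τ]_L + 2·[J]_L = −2·(2) − 4·(0) + 2·(2) = 0
  T: −2·[E]_T − 4·[τ]_T + 2·[J]_T = −2·(-2) − 4·(1) + 2·(0) = 0
All base exponents vanish — dimensionless.

yes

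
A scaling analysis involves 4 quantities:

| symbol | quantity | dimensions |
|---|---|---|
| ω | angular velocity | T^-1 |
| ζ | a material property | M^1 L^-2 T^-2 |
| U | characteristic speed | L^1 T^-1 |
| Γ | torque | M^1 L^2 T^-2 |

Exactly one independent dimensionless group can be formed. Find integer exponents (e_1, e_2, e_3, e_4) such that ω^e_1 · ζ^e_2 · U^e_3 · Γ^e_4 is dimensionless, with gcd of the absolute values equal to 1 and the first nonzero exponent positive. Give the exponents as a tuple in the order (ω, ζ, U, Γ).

(4, -1, -4, 1)

M: e_1·(0) + e_2·(1) + e_3·(0) + e_4·(1) = 0
L: e_1·(0) + e_2·(-2) + e_3·(1) + e_4·(2) = 0
T: e_1·(-1) + e_2·(-2) + e_3·(-1) + e_4·(-2) = 0
Solving this homogeneous linear system for the smallest-integer solution (first nonzero entry positive) gives (4, -1, -4, 1).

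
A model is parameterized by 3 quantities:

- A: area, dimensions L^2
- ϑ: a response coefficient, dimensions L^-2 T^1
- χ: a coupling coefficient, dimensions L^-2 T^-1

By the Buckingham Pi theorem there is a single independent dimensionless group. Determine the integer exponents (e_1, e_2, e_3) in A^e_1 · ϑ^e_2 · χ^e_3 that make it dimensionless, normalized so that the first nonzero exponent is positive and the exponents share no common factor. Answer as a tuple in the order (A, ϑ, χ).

L: e_1·(2) + e_2·(-2) + e_3·(-2) = 0
T: e_1·(0) + e_2·(1) + e_3·(-1) = 0
Solving this homogeneous linear system for the smallest-integer solution (first nonzero entry positive) gives (2, 1, 1).

(2, 1, 1)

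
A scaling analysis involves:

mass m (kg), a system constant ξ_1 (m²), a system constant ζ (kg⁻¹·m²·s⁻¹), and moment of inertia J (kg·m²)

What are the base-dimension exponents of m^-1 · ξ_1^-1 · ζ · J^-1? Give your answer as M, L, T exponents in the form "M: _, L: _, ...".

M: -3, L: -2, T: -1

Collect each base-dimension exponent across the product:
  M: −(1) − (0) + (-1) − (1) = -3
  L: −(0) − (2) + (2) − (2) = -2
  T: −(0) − (0) + (-1) − (0) = -1
So the dimensions are [M⁻³ L⁻² T⁻¹].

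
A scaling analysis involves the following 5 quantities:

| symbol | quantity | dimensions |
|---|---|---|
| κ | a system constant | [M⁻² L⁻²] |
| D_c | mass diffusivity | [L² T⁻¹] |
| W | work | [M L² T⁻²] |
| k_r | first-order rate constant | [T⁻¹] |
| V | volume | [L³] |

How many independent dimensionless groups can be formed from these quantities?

2

There are 5 variables and 3 base dimensions (M, L, T).
The dimension matrix has rank 3.
Independent dimensionless groups: 5 − 3 = 2.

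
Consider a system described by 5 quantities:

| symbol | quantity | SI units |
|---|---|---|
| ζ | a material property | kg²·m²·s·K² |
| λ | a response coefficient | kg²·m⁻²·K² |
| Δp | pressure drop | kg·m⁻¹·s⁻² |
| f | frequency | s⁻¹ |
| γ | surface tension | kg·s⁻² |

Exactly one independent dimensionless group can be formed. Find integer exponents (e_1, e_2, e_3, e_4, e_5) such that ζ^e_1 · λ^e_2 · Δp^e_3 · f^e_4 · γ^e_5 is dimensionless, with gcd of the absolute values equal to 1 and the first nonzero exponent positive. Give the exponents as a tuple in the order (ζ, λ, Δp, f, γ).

M: e_1·(2) + e_2·(2) + e_3·(1) + e_4·(0) + e_5·(1) = 0
L: e_1·(2) + e_2·(-2) + e_3·(-1) + e_4·(0) + e_5·(0) = 0
T: e_1·(1) + e_2·(0) + e_3·(-2) + e_4·(-1) + e_5·(-2) = 0
Θ: e_1·(2) + e_2·(2) + e_3·(0) + e_4·(0) + e_5·(0) = 0
Solving this homogeneous linear system for the smallest-integer solution (first nonzero entry positive) gives (1, -1, 4, 1, -4).

(1, -1, 4, 1, -4)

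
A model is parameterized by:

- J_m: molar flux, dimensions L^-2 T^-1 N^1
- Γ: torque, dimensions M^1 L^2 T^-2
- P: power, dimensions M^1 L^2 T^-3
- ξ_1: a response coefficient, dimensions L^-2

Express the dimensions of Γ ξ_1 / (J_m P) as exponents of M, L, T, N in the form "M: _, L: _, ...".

Collect each base-dimension exponent across the product:
  M: −(0) + (1) − (1) + (0) = 0
  L: −(-2) + (2) − (2) + (-2) = 0
  T: −(-1) + (-2) − (-3) + (0) = 2
  N: −(1) + (0) − (0) + (0) = -1
So the dimensions are [T² N⁻¹].

M: 0, L: 0, T: 2, N: -1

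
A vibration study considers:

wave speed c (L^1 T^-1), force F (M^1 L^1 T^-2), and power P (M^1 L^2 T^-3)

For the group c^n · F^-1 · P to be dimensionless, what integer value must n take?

-1

Balance the L exponent: (1)·n from c, plus −(1) + (2) = 1 from the rest, must sum to zero.
n + 1 = 0, so n = -1.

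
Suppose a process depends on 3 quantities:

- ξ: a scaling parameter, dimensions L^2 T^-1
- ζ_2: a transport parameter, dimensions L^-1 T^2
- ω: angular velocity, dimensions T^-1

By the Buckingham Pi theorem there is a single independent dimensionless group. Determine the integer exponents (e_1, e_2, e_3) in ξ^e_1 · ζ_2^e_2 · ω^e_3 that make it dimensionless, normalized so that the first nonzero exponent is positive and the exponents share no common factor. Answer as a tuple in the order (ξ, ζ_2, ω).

(1, 2, 3)

L: e_1·(2) + e_2·(-1) + e_3·(0) = 0
T: e_1·(-1) + e_2·(2) + e_3·(-1) = 0
Solving this homogeneous linear system for the smallest-integer solution (first nonzero entry positive) gives (1, 2, 3).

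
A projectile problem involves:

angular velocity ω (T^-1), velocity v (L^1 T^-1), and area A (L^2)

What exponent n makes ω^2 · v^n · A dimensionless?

-2

Balance the L exponent: (1)·n from v, plus 2·(0) + (2) = 2 from the rest, must sum to zero.
n + 2 = 0, so n = -2.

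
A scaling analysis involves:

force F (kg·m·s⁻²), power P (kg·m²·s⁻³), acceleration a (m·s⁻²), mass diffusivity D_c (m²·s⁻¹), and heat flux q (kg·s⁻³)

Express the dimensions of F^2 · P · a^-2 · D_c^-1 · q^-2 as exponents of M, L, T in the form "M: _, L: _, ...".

M: 1, L: 0, T: 4

Collect each base-dimension exponent across the product:
  M: 2·(1) + (1) − 2·(0) − (0) − 2·(1) = 1
  L: 2·(1) + (2) − 2·(1) − (2) − 2·(0) = 0
  T: 2·(-2) + (-3) − 2·(-2) − (-1) − 2·(-3) = 4
So the dimensions are [M T⁴].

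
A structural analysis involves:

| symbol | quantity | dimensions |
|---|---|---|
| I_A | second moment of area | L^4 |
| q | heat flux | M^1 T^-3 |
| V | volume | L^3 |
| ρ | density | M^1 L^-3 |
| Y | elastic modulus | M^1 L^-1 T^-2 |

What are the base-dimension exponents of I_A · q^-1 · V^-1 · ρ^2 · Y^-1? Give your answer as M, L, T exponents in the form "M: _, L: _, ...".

M: 0, L: -4, T: 5

Collect each base-dimension exponent across the product:
  M: (0) − (1) − (0) + 2·(1) − (1) = 0
  L: (4) − (0) − (3) + 2·(-3) − (-1) = -4
  T: (0) − (-3) − (0) + 2·(0) − (-2) = 5
So the dimensions are [L⁻⁴ T⁵].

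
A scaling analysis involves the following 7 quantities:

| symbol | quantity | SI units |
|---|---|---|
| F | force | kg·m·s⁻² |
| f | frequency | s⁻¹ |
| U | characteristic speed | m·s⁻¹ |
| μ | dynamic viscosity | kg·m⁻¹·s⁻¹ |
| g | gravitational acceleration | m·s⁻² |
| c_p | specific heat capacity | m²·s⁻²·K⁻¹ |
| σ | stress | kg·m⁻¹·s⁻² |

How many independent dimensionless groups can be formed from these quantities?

3

There are 7 variables and 4 base dimensions (M, L, T, Θ).
The dimension matrix has rank 4.
Independent dimensionless groups: 7 − 4 = 3.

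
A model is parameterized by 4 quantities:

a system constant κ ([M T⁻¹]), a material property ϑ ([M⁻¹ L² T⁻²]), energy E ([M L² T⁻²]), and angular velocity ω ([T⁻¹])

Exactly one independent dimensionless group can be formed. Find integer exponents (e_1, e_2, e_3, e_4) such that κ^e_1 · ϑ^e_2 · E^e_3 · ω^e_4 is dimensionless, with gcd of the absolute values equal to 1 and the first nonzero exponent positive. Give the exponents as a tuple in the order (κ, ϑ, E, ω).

M: e_1·(1) + e_2·(-1) + e_3·(1) + e_4·(0) = 0
L: e_1·(0) + e_2·(2) + e_3·(2) + e_4·(0) = 0
T: e_1·(-1) + e_2·(-2) + e_3·(-2) + e_4·(-1) = 0
Solving this homogeneous linear system for the smallest-integer solution (first nonzero entry positive) gives (2, 1, -1, -2).

(2, 1, -1, -2)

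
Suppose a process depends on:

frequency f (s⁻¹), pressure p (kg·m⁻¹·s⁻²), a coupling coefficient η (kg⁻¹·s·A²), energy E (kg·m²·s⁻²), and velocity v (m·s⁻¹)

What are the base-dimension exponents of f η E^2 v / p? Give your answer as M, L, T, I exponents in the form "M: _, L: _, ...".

Collect each base-dimension exponent across the product:
  M: (0) − (1) + (-1) + 2·(1) + (0) = 0
  L: (0) − (-1) + (0) + 2·(2) + (1) = 6
  T: (-1) − (-2) + (1) + 2·(-2) + (-1) = -3
  I: (0) − (0) + (2) + 2·(0) + (0) = 2
So the dimensions are [L⁶ T⁻³ I²].

M: 0, L: 6, T: -3, I: 2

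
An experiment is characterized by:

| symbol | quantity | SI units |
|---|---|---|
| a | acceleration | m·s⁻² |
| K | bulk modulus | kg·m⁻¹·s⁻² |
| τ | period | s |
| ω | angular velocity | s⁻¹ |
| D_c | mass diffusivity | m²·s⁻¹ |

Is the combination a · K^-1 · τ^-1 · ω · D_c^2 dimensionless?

no

Sum the exponent of each base dimension across the product:
  M: [a]_M − [K]_M − [τ]_M + [ω]_M + 2·[D_c]_M = (0) − (1) − (0) + (0) + 2·(0) = -1
  L: [a]_L − [K]_L − [τ]_L + [ω]_L + 2·[D_c]_L = (1) − (-1) − (0) + (0) + 2·(2) = 6
  T: [a]_T − [K]_T − [τ]_T + [ω]_T + 2·[D_c]_T = (-2) − (-2) − (1) + (-1) + 2·(-1) = -4
Net dimensions [M⁻¹ L⁶ T⁻⁴] ≠ [1] — not dimensionless.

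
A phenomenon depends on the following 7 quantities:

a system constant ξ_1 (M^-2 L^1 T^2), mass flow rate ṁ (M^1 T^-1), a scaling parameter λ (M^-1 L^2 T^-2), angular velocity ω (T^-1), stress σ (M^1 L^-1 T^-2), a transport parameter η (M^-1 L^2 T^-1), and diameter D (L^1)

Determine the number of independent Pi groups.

4

There are 7 variables and 3 base dimensions (M, L, T).
The dimension matrix has rank 3.
Independent dimensionless groups: 7 − 3 = 4.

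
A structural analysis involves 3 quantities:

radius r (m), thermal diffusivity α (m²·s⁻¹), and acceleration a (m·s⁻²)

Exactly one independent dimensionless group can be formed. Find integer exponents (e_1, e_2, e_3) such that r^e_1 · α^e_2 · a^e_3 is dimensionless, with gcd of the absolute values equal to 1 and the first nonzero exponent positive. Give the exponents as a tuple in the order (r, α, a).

L: e_1·(1) + e_2·(2) + e_3·(1) = 0
T: e_1·(0) + e_2·(-1) + e_3·(-2) = 0
Solving this homogeneous linear system for the smallest-integer solution (first nonzero entry positive) gives (3, -2, 1).

(3, -2, 1)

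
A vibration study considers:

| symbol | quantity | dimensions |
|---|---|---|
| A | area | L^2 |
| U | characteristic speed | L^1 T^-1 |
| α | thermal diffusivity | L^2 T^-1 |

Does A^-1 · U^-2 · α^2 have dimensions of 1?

Sum the exponent of each base dimension across the product:
  M: −[A]_M − 2·[U]_M + 2·[α]_M = −(0) − 2·(0) + 2·(0) = 0
  L: −[A]_L − 2·[U]_L + 2·[α]_L = −(2) − 2·(1) + 2·(2) = 0
  T: −[A]_T − 2·[U]_T + 2·[α]_T = −(0) − 2·(-1) + 2·(-1) = 0
All base exponents vanish — dimensionless.

yes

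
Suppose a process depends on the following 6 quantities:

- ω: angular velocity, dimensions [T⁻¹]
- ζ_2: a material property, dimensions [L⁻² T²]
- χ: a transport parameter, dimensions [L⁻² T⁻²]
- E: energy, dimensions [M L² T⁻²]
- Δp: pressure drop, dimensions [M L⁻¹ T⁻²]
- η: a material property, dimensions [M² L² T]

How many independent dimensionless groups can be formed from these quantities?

There are 6 variables and 3 base dimensions (M, L, T).
The dimension matrix has rank 3.
Independent dimensionless groups: 6 − 3 = 3.

3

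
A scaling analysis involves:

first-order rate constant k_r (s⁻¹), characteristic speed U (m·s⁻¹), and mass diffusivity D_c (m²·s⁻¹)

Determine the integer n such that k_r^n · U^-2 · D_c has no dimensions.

1

Balance the T exponent: (-1)·n from k_r, plus −2·(-1) + (-1) = 1 from the rest, must sum to zero.
−n + 1 = 0, so n = 1.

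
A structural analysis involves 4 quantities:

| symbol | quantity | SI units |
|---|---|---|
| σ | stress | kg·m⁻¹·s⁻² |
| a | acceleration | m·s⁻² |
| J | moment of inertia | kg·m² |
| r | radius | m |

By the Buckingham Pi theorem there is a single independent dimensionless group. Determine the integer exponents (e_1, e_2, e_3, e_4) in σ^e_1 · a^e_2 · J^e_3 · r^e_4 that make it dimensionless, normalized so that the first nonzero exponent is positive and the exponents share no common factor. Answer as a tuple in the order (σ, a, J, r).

M: e_1·(1) + e_2·(0) + e_3·(1) + e_4·(0) = 0
L: e_1·(-1) + e_2·(1) + e_3·(2) + e_4·(1) = 0
T: e_1·(-2) + e_2·(-2) + e_3·(0) + e_4·(0) = 0
Solving this homogeneous linear system for the smallest-integer solution (first nonzero entry positive) gives (1, -1, -1, 4).

(1, -1, -1, 4)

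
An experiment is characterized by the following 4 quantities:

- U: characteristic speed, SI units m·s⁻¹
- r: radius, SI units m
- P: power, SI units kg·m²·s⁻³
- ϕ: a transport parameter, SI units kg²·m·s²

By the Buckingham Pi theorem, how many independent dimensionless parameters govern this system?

There are 4 variables and 3 base dimensions (M, L, T).
The dimension matrix has rank 3.
Independent dimensionless groups: 4 − 3 = 1.

1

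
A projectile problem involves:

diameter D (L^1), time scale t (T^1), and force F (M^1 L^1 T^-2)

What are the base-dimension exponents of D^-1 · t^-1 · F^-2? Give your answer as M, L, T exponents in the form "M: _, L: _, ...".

M: -2, L: -3, T: 3

Collect each base-dimension exponent across the product:
  M: −(0) − (0) − 2·(1) = -2
  L: −(1) − (0) − 2·(1) = -3
  T: −(0) − (1) − 2·(-2) = 3
So the dimensions are [M⁻² L⁻³ T³].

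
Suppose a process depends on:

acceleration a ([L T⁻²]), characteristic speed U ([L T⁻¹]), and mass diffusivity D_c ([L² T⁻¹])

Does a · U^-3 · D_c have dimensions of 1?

Sum the exponent of each base dimension across the product:
  M: [a]_M − 3·[U]_M + [D_c]_M = (0) − 3·(0) + (0) = 0
  L: [a]_L − 3·[U]_L + [D_c]_L = (1) − 3·(1) + (2) = 0
  T: [a]_T − 3·[U]_T + [D_c]_T = (-2) − 3·(-1) + (-1) = 0
All base exponents vanish — dimensionless.

yes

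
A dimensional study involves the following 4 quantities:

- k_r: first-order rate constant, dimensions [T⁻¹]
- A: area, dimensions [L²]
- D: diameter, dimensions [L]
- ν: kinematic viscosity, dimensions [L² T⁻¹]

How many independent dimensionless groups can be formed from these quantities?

2

There are 4 variables and 2 base dimensions (L, T).
The dimension matrix has rank 2.
Independent dimensionless groups: 4 − 2 = 2.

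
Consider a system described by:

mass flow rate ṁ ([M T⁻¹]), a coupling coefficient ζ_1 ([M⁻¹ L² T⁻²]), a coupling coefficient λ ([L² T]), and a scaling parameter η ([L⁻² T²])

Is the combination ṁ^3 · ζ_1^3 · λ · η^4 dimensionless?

yes

Sum the exponent of each base dimension across the product:
  M: 3·[ṁ]_M + 3·[ζ_1]_M + [λ]_M + 4·[η]_M = 3·(1) + 3·(-1) + (0) + 4·(0) = 0
  L: 3·[ṁ]_L + 3·[ζ_1]_L + [λ]_L + 4·[η]_L = 3·(0) + 3·(2) + (2) + 4·(-2) = 0
  T: 3·[ṁ]_T + 3·[ζ_1]_T + [λ]_T + 4·[η]_T = 3·(-1) + 3·(-2) + (1) + 4·(2) = 0
All base exponents vanish — dimensionless.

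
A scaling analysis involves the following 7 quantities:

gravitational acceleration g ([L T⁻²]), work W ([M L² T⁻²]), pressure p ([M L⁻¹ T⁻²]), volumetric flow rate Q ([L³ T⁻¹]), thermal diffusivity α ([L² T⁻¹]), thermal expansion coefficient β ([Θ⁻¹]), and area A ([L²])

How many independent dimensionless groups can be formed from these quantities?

There are 7 variables and 4 base dimensions (M, L, T, Θ).
The dimension matrix has rank 4.
Independent dimensionless groups: 7 − 4 = 3.

3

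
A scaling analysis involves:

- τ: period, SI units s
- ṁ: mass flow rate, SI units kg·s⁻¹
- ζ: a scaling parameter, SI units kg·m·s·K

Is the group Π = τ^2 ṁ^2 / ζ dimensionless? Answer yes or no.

Sum the exponent of each base dimension across the product:
  M: 2·[τ]_M + 2·[ṁ]_M − [ζ]_M = 2·(0) + 2·(1) − (1) = 1
  L: 2·[τ]_L + 2·[ṁ]_L − [ζ]_L = 2·(0) + 2·(0) − (1) = -1
  T: 2·[τ]_T + 2·[ṁ]_T − [ζ]_T = 2·(1) + 2·(-1) − (1) = -1
  Θ: 2·[τ]_Θ + 2·[ṁ]_Θ − [ζ]_Θ = 2·(0) + 2·(0) − (1) = -1
Net dimensions [M L⁻¹ T⁻¹ Θ⁻¹] ≠ [1] — not dimensionless.

no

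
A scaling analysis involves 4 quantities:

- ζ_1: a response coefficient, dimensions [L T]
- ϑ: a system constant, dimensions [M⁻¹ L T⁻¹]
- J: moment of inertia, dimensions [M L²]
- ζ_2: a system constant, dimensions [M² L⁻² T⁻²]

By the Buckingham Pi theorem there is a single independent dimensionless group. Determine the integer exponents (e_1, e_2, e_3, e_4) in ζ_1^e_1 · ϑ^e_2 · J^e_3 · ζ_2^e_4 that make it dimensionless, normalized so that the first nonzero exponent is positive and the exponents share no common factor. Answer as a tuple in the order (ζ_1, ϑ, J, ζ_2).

M: e_1·(0) + e_2·(-1) + e_3·(1) + e_4·(2) = 0
L: e_1·(1) + e_2·(1) + e_3·(2) + e_4·(-2) = 0
T: e_1·(1) + e_2·(-1) + e_3·(0) + e_4·(-2) = 0
Solving this homogeneous linear system for the smallest-integer solution (first nonzero entry positive) gives (3, 1, -1, 1).

(3, 1, -1, 1)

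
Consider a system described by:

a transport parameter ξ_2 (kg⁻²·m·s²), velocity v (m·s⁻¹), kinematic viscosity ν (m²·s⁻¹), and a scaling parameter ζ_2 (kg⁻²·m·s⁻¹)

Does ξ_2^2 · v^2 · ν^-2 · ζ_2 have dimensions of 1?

no

Sum the exponent of each base dimension across the product:
  M: 2·[ξ_2]_M + 2·[v]_M − 2·[ν]_M + [ζ_2]_M = 2·(-2) + 2·(0) − 2·(0) + (-2) = -6
  L: 2·[ξ_2]_L + 2·[v]_L − 2·[ν]_L + [ζ_2]_L = 2·(1) + 2·(1) − 2·(2) + (1) = 1
  T: 2·[ξ_2]_T + 2·[v]_T − 2·[ν]_T + [ζ_2]_T = 2·(2) + 2·(-1) − 2·(-1) + (-1) = 3
Net dimensions [M⁻⁶ L T³] ≠ [1] — not dimensionless.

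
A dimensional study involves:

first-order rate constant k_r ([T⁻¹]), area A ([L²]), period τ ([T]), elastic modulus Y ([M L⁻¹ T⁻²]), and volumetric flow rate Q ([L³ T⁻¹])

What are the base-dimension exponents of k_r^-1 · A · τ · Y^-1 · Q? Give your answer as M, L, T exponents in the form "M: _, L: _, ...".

M: -1, L: 6, T: 3

Collect each base-dimension exponent across the product:
  M: −(0) + (0) + (0) − (1) + (0) = -1
  L: −(0) + (2) + (0) − (-1) + (3) = 6
  T: −(-1) + (0) + (1) − (-2) + (-1) = 3
So the dimensions are [M⁻¹ L⁶ T³].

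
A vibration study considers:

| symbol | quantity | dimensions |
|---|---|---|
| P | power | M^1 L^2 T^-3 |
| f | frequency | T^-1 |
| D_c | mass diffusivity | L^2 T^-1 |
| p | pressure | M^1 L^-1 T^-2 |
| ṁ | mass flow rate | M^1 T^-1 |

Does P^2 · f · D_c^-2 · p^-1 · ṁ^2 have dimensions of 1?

Sum the exponent of each base dimension across the product:
  M: 2·[P]_M + [f]_M − 2·[D_c]_M − [p]_M + 2·[ṁ]_M = 2·(1) + (0) − 2·(0) − (1) + 2·(1) = 3
  L: 2·[P]_L + [f]_L − 2·[D_c]_L − [p]_L + 2·[ṁ]_L = 2·(2) + (0) − 2·(2) − (-1) + 2·(0) = 1
  T: 2·[P]_T + [f]_T − 2·[D_c]_T − [p]_T + 2·[ṁ]_T = 2·(-3) + (-1) − 2·(-1) − (-2) + 2·(-1) = -5
Net dimensions [M³ L T⁻⁵] ≠ [1] — not dimensionless.

no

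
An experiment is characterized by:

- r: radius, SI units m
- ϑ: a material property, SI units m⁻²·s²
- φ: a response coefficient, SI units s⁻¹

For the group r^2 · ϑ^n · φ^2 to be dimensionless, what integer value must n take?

Balance the L exponent: (-2)·n from ϑ, plus 2·(1) + 2·(0) = 2 from the rest, must sum to zero.
-2n + 2 = 0, so n = 1.

1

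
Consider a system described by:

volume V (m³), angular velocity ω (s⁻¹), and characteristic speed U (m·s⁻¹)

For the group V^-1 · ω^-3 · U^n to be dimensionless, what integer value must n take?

Balance the L exponent: (1)·n from U, plus −(3) − 3·(0) = -3 from the rest, must sum to zero.
n − 3 = 0, so n = 3.

3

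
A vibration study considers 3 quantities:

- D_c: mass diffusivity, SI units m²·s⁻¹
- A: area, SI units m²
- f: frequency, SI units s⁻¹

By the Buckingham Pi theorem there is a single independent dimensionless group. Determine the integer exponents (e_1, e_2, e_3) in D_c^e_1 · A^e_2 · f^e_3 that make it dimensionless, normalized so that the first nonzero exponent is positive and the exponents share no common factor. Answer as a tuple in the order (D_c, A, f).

L: e_1·(2) + e_2·(2) + e_3·(0) = 0
T: e_1·(-1) + e_2·(0) + e_3·(-1) = 0
Solving this homogeneous linear system for the smallest-integer solution (first nonzero entry positive) gives (1, -1, -1).

(1, -1, -1)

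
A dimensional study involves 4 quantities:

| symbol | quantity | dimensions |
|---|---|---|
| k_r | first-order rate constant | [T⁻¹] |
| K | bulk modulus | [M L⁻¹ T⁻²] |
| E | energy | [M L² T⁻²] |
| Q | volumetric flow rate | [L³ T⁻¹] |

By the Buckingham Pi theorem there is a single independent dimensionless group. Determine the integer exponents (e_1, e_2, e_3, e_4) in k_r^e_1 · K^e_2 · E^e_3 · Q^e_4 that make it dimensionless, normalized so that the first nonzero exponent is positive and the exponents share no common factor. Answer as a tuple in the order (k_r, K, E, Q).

(1, -1, 1, -1)

M: e_1·(0) + e_2·(1) + e_3·(1) + e_4·(0) = 0
L: e_1·(0) + e_2·(-1) + e_3·(2) + e_4·(3) = 0
T: e_1·(-1) + e_2·(-2) + e_3·(-2) + e_4·(-1) = 0
Solving this homogeneous linear system for the smallest-integer solution (first nonzero entry positive) gives (1, -1, 1, -1).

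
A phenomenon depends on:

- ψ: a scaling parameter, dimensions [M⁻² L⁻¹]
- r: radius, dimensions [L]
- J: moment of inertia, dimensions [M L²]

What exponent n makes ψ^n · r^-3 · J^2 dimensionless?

Balance the M exponent: (-2)·n from ψ, plus −3·(0) + 2·(1) = 2 from the rest, must sum to zero.
-2n + 2 = 0, so n = 1.

1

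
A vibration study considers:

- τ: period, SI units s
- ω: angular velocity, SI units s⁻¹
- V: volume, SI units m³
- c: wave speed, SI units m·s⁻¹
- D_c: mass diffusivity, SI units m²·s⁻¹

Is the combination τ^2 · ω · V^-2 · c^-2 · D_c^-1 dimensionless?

Sum the exponent of each base dimension across the product:
  L: 2·[τ]_L + [ω]_L − 2·[V]_L − 2·[c]_L − [D_c]_L = 2·(0) + (0) − 2·(3) − 2·(1) − (2) = -10
  T: 2·[τ]_T + [ω]_T − 2·[V]_T − 2·[c]_T − [D_c]_T = 2·(1) + (-1) − 2·(0) − 2·(-1) − (-1) = 4
Net dimensions [L⁻¹⁰ T⁴] ≠ [1] — not dimensionless.

no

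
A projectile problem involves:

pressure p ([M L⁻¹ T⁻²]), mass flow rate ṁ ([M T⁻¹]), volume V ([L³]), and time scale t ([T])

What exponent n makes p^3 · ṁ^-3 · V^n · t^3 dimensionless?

1

Balance the L exponent: (3)·n from V, plus 3·(-1) − 3·(0) + 3·(0) = -3 from the rest, must sum to zero.
3n − 3 = 0, so n = 1.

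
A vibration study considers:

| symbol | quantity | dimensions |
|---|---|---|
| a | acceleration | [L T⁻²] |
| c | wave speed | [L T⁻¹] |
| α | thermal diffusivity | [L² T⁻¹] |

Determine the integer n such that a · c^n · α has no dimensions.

-3

Balance the L exponent: (1)·n from c, plus (1) + (2) = 3 from the rest, must sum to zero.
n + 3 = 0, so n = -3.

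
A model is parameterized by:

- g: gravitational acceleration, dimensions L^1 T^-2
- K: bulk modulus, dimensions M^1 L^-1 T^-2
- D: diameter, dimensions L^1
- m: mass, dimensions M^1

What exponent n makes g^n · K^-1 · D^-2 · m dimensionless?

1

Balance the L exponent: (1)·n from g, plus −(-1) − 2·(1) + (0) = -1 from the rest, must sum to zero.
n − 1 = 0, so n = 1.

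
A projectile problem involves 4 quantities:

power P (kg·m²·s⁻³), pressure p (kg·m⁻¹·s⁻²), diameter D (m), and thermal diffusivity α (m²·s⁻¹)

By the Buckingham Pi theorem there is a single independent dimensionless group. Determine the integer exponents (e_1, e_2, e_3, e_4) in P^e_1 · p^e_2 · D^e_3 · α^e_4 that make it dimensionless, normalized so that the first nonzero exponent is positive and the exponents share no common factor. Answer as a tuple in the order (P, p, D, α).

M: e_1·(1) + e_2·(1) + e_3·(0) + e_4·(0) = 0
L: e_1·(2) + e_2·(-1) + e_3·(1) + e_4·(2) = 0
T: e_1·(-3) + e_2·(-2) + e_3·(0) + e_4·(-1) = 0
Solving this homogeneous linear system for the smallest-integer solution (first nonzero entry positive) gives (1, -1, -1, -1).

(1, -1, -1, -1)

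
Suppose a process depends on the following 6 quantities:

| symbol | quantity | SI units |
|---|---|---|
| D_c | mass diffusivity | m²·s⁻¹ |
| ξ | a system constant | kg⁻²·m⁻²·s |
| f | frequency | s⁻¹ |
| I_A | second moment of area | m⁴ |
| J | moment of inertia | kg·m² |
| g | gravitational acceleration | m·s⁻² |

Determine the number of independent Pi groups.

3

There are 6 variables and 3 base dimensions (M, L, T).
The dimension matrix has rank 3.
Independent dimensionless groups: 6 − 3 = 3.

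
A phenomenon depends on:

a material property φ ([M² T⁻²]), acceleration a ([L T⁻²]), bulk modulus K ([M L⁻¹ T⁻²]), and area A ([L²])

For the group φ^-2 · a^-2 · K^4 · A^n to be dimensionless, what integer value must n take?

3

Balance the L exponent: (2)·n from A, plus −2·(0) − 2·(1) + 4·(-1) = -6 from the rest, must sum to zero.
2n − 6 = 0, so n = 3.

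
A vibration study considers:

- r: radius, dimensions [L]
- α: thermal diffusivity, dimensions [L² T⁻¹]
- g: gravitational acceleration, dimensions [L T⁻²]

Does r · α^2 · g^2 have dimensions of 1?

no

Sum the exponent of each base dimension across the product:
  L: [r]_L + 2·[α]_L + 2·[g]_L = (1) + 2·(2) + 2·(1) = 7
  T: [r]_T + 2·[α]_T + 2·[g]_T = (0) + 2·(-1) + 2·(-2) = -6
Net dimensions [L⁷ T⁻⁶] ≠ [1] — not dimensionless.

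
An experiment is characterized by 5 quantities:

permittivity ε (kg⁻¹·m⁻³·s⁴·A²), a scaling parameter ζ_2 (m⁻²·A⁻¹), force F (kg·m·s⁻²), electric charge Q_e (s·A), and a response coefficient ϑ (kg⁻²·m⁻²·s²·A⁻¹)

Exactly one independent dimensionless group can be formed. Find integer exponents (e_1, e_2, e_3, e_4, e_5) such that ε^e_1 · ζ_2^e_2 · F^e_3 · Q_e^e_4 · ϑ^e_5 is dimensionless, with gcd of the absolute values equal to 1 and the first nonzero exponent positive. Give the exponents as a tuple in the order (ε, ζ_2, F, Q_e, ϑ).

M: e_1·(-1) + e_2·(0) + e_3·(1) + e_4·(0) + e_5·(-2) = 0
L: e_1·(-3) + e_2·(-2) + e_3·(1) + e_4·(0) + e_5·(-2) = 0
T: e_1·(4) + e_2·(0) + e_3·(-2) + e_4·(1) + e_5·(2) = 0
I: e_1·(2) + e_2·(-1) + e_3·(0) + e_4·(1) + e_5·(-1) = 0
Solving this homogeneous linear system for the smallest-integer solution (first nonzero entry positive) gives (1, -1, -1, -4, -1).

(1, -1, -1, -4, -1)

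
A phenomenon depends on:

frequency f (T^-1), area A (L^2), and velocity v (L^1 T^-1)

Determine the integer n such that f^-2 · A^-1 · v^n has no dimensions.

Balance the L exponent: (1)·n from v, plus −2·(0) − (2) = -2 from the rest, must sum to zero.
n − 2 = 0, so n = 2.

2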